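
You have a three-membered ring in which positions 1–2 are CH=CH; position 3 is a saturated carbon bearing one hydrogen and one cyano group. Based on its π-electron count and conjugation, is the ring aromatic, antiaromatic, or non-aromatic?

Non-aromatic

The CH(cyano) position has four σ bonds — that saturated carbon is sp³ and has no p orbital in the ring π system — so the cyclic conjugation is interrupted.
A ring that is not fully conjugated cannot be aromatic or antiaromatic regardless of its π-electron count.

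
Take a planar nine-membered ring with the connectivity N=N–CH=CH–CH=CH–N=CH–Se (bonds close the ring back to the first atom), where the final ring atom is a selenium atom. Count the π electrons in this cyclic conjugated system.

10

The p orbitals form a continuous loop: the double-bond atoms are sp², each contributing one p electron; each sp² =N– keeps its lone pair in-plane and puts one electron into the π system; the selenium donates one lone pair from its p orbital. The ring is fully conjugated.
Adding the contributions, 4 × 2 = 8 from the double-bond units + 2 from the Se atom = 10.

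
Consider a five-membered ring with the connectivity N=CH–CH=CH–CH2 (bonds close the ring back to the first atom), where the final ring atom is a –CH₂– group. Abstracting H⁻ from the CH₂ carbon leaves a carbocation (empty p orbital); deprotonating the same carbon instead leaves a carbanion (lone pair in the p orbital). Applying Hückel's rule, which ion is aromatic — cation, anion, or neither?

In either ion the ring is fully conjugated: every atom, including the new sp² carbon, supplies a p orbital.
Cation: 2 × 2 + 0 = 4 π electrons → 4(1), antiaromatic.
Anion: 2 × 2 + 2 = 6 π electrons → 4(1)+2, aromatic.

The anion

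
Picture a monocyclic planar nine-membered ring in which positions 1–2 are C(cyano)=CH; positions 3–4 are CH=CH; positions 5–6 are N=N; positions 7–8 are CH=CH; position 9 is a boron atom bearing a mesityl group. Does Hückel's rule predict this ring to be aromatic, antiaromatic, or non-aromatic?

Check conjugation: each doubly-bonded ring atom is sp² with one p-orbital electron; the doubly-bonded nitrogens are pyridine-type — their lone pairs lie in the ring plane, leaving one electron in the p orbital; the boron has an empty p orbital — every position has a p orbital, so the cyclic π system is continuous.
Adding the contributions, 4 × 2 = 8 from the double-bond units + 0 from the B(mesityl) atom = 8.
With 8 = 4·2 π electrons, Hückel's rule classifies the planar ring as antiaromatic.

Antiaromatic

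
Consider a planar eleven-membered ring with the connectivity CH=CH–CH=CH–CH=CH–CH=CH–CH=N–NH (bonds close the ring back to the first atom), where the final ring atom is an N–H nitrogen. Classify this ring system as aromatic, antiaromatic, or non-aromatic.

Antiaromatic

All ring atoms are sp² and supply a p orbital to the ring (each doubly-bonded ring atom is sp² with one p-orbital electron; each sp² =N– keeps its lone pair in-plane and puts one electron into the π system; the pyrrole-type nitrogen donates its lone pair from the p orbital); the conjugation is uninterrupted.
Tallying contributions gives 5 × 2 = 10 from the double-bond units + 2 from the NH atom = 12.
With 12 = 4·3 π electrons, Hückel's rule classifies the planar ring as antiaromatic.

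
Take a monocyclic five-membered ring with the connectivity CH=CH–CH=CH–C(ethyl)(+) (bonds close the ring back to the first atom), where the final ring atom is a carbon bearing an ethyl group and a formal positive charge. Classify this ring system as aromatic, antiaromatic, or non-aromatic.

The p orbitals form a continuous loop: every atom in a ring double bond is sp² and brings one electron to the p orbital; the carbocation has an empty p orbital. The ring is fully conjugated.
Tallying contributions gives 2 × 2 = 4 from the double-bond units + 0 from the C(ethyl)(+) atom = 4.
A 4n π count (4, n = 1) in a planar conjugated ring means antiaromatic.

Antiaromatic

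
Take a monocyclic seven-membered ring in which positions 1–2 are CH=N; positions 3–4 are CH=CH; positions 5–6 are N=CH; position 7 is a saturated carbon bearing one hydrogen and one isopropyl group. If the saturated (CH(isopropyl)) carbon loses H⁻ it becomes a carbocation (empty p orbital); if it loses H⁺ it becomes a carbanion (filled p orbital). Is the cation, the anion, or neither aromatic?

In either ion the ring is fully conjugated: every atom, including the new sp² carbon, supplies a p orbital.
Cation: 3 × 2 + 0 = 6 π electrons → 4(1)+2, aromatic.
Anion: 3 × 2 + 2 = 8 π electrons → 4(2), antiaromatic.

The cation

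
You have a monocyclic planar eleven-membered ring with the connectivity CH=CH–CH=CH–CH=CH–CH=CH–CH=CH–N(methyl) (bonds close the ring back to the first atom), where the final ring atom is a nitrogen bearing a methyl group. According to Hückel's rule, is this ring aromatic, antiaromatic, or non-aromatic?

Antiaromatic

Every ring atom contributes a p orbital perpendicular to the ring (each doubly-bonded ring atom is sp² with one p-orbital electron; the pyrrole-type nitrogen donates its lone pair from the p orbital), so the π system is cyclic and fully conjugated.
Counting π electrons: 5 × 2 = 10 from the double-bond units + 2 from the N(methyl) atom = 12.
A 4n π count (12, n = 3) in a planar conjugated ring means antiaromatic.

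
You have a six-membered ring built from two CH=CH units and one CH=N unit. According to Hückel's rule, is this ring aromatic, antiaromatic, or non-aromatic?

Every ring atom contributes a p orbital perpendicular to the ring (every atom in a ring double bond is sp² and brings one electron to the p orbital; each sp² =N– keeps its lone pair in-plane and puts one electron into the π system), so the π system is cyclic and fully conjugated.
Adding the contributions, 3 × 2 = 6 from the 3 double-bond units.
That gives a 4n+2 count (6, n = 1).

Aromatic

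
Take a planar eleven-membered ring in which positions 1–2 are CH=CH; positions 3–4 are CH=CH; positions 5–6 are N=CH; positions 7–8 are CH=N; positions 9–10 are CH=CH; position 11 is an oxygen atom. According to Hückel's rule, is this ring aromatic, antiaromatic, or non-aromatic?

All ring atoms are sp² and supply a p orbital to the ring (the double-bond atoms are sp², each contributing one p electron; the doubly-bonded nitrogens are pyridine-type — their lone pairs lie in the ring plane, leaving one electron in the p orbital; the oxygen donates one lone pair from its p orbital); the conjugation is uninterrupted.
Counting π electrons: 5 × 2 = 10 from the double-bond units + 2 from the O atom = 12.
12 = 4(3); a planar, fully conjugated 4n system is antiaromatic.

Antiaromatic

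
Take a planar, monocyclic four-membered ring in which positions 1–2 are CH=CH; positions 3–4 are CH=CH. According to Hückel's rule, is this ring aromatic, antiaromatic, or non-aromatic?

The p orbitals form a continuous loop: the double-bond atoms are sp², each contributing one p electron. The ring is fully conjugated.
Tallying contributions gives 2 × 2 = 4 from the 2 double-bond units.
4 = 4(1); a planar, fully conjugated 4n system is antiaromatic.
(This ring is cyclobutadiene.)

Antiaromatic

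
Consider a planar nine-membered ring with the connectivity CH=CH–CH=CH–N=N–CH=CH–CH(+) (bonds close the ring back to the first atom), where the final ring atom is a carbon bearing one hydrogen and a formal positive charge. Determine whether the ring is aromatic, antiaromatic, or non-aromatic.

All ring atoms are sp² and supply a p orbital to the ring (the double-bond atoms are sp², each contributing one p electron; each =N– nitrogen is pyridine-type (lone pair in the sp² plane, one electron in the p orbital); the carbocation has an empty p orbital); the conjugation is uninterrupted.
Counting π electrons: 4 × 2 = 8 from the double-bond units + 0 from the CH(+) atom = 8.
8 is a 4n count (n = 2), so the planar conjugated ring is antiaromatic.

Antiaromatic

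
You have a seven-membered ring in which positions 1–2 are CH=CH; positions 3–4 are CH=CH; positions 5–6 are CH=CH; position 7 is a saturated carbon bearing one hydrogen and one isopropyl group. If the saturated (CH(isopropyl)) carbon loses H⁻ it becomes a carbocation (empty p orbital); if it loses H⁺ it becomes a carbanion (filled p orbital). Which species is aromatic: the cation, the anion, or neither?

The cation

Both ions have a continuous loop of p orbitals — each ring atom is sp².
Cation: 3 × 2 + 0 = 6 π electrons → 4(1)+2, aromatic.
Anion: 3 × 2 + 2 = 8 π electrons → 4(2), antiaromatic.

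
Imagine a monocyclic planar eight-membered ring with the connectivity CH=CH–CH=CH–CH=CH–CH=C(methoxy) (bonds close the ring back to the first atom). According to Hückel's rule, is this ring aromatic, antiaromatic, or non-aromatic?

The p orbitals form a continuous loop: the double-bond atoms are sp², each contributing one p electron. The ring is fully conjugated.
Counting π electrons: 4 × 2 = 8 from the 4 double-bond units.
A 4n π count (8, n = 2) in a planar conjugated ring means antiaromatic.

Antiaromatic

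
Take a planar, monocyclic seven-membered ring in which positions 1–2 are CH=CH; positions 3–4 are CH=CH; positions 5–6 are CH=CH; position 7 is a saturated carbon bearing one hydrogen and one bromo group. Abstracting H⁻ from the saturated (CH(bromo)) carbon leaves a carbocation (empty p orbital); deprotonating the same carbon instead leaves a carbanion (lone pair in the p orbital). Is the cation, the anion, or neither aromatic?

The cation

Once that carbon is sp², every ring atom has a p orbital and both ions are fully conjugated.
Cation: 3 × 2 + 0 = 6 π electrons → 4(1)+2, aromatic.
Anion: 3 × 2 + 2 = 8 π electrons → 4(2), antiaromatic.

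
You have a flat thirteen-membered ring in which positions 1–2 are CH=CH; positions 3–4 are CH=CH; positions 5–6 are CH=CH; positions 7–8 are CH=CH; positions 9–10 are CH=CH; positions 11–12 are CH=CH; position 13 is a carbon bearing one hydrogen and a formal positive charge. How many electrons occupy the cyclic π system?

12

Every ring atom contributes a p orbital perpendicular to the ring (the double-bond atoms are sp², each contributing one p electron; the carbocation has an empty p orbital), so the π system is cyclic and fully conjugated.
Adding the contributions, 6 × 2 = 12 from the double-bond units + 0 from the CH(+) atom = 12.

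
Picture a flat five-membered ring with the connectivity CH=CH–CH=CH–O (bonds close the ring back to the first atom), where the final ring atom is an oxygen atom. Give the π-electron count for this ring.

6

The p orbitals form a continuous loop: each doubly-bonded ring atom is sp² with one p-orbital electron; the oxygen donates one lone pair from its p orbital. The ring is fully conjugated.
π-electron count: 2 × 2 = 4 from the double-bond units + 2 from the O atom = 6.
This is furan.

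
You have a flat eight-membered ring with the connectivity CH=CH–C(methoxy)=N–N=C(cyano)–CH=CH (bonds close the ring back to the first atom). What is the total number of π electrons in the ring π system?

8

Check conjugation: the double-bond atoms are sp², each contributing one p electron; each =N– nitrogen is pyridine-type (lone pair in the sp² plane, one electron in the p orbital) — every position has a p orbital, so the cyclic π system is continuous.
π-electron count: 4 × 2 = 8 from the 4 double-bond units.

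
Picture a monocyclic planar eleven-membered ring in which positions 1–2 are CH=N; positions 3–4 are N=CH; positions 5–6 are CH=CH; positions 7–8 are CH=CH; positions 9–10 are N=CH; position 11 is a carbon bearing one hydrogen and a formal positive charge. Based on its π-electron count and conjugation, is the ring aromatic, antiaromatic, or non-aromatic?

Check conjugation: each doubly-bonded ring atom is sp² with one p-orbital electron; the doubly-bonded nitrogens are pyridine-type — their lone pairs lie in the ring plane, leaving one electron in the p orbital; the carbocation has an empty p orbital — every position has a p orbital, so the cyclic π system is continuous.
Counting π electrons: 5 × 2 = 10 from the double-bond units + 0 from the CH(+) atom = 10.
With 10 π electrons (n = 2), the Hückel 4n+2 condition holds.

Aromatic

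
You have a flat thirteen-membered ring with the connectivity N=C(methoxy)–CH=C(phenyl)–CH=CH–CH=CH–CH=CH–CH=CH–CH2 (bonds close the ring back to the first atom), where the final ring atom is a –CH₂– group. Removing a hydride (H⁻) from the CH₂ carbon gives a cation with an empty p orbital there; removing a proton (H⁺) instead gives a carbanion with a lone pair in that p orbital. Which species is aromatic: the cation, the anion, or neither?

In either ion the ring is fully conjugated: every atom, including the new sp² carbon, supplies a p orbital.
Cation: 6 × 2 + 0 = 12 π electrons → 4(3), antiaromatic.
Anion: 6 × 2 + 2 = 14 π electrons → 4(3)+2, aromatic.

The anion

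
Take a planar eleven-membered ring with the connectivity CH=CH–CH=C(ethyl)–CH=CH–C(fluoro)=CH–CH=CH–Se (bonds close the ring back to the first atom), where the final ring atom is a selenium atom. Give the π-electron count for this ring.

The p orbitals form a continuous loop: every atom in a ring double bond is sp² and brings one electron to the p orbital; the selenium donates one lone pair from its p orbital. The ring is fully conjugated.
π-electron count: 5 × 2 = 10 from the double-bond units + 2 from the Se atom = 12.

12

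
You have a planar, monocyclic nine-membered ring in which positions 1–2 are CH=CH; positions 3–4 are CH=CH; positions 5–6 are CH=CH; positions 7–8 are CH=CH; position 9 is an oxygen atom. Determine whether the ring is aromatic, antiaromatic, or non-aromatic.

Aromatic

The p orbitals form a continuous loop: each doubly-bonded ring atom is sp² with one p-orbital electron; the oxygen donates one lone pair from its p orbital. The ring is fully conjugated.
Counting π electrons: 4 × 2 = 8 from the double-bond units + 2 from the O atom = 10.
With 10 π electrons (n = 2), the Hückel 4n+2 condition holds.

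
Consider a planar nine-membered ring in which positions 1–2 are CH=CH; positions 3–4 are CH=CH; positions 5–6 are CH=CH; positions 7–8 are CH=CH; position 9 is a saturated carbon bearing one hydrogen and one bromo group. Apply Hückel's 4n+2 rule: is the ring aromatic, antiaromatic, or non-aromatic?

The CH(bromo) carbon is saturated: that saturated carbon is sp³ and has no p orbital in the ring π system. Conjugation is not continuous around the ring.
Broken conjugation rules out both aromaticity and antiaromaticity.

Non-aromatic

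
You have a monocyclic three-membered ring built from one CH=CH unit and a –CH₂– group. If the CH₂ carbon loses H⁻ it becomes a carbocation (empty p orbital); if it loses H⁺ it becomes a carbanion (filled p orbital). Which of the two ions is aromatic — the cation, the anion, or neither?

Once that carbon is sp², every ring atom has a p orbital and both ions are fully conjugated.
Cation: 1 × 2 + 0 = 2 π electrons → 4(0)+2, aromatic.
Anion: 1 × 2 + 2 = 4 π electrons → 4(1), antiaromatic.

The cation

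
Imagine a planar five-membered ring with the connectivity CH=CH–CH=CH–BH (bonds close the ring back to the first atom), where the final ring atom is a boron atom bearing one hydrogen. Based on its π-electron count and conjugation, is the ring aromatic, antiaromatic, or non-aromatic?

Antiaromatic

Check conjugation: the double-bond atoms are sp², each contributing one p electron; the boron has an empty p orbital — every position has a p orbital, so the cyclic π system is continuous.
π-electron count: 2 × 2 = 4 from the double-bond units + 0 from the BH atom = 4.
With 4 = 4·1 π electrons, Hückel's rule classifies the planar ring as antiaromatic.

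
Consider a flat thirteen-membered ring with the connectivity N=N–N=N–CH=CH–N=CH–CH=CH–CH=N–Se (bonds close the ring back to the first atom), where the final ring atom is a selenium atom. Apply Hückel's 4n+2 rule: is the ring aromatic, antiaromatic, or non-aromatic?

Aromatic

Check conjugation: every atom in a ring double bond is sp² and brings one electron to the p orbital; the doubly-bonded nitrogens are pyridine-type — their lone pairs lie in the ring plane, leaving one electron in the p orbital; the selenium donates one lone pair from its p orbital — every position has a p orbital, so the cyclic π system is continuous.
Tallying contributions gives 6 × 2 = 12 from the double-bond units + 2 from the Se atom = 14.
14 = 4(3) + 2, which satisfies Hückel's 4n+2 rule.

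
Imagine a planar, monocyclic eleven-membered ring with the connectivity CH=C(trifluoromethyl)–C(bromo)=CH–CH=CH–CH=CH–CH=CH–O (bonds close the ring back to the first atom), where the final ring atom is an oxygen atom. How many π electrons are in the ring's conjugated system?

Check conjugation: every atom in a ring double bond is sp² and brings one electron to the p orbital; the oxygen donates one lone pair from its p orbital — every position has a p orbital, so the cyclic π system is continuous.
π-electron count: 5 × 2 = 10 from the double-bond units + 2 from the O atom = 12.

12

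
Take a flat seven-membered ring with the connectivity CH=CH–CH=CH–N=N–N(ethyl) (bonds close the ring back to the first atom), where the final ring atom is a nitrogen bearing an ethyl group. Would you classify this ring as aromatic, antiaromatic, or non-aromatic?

Antiaromatic

The p orbitals form a continuous loop: the double-bond atoms are sp², each contributing one p electron; each sp² =N– keeps its lone pair in-plane and puts one electron into the π system; the pyrrole-type nitrogen donates its lone pair from the p orbital. The ring is fully conjugated.
Counting π electrons: 3 × 2 = 6 from the double-bond units + 2 from the N(ethyl) atom = 8.
A 4n π count (8, n = 2) in a planar conjugated ring means antiaromatic.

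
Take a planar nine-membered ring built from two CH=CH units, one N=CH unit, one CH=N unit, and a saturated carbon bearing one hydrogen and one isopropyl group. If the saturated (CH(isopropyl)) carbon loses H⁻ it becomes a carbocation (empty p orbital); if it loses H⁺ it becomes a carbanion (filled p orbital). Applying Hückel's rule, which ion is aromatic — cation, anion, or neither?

Once that carbon is sp², every ring atom has a p orbital and both ions are fully conjugated.
Cation: 4 × 2 + 0 = 8 π electrons → 4(2), antiaromatic.
Anion: 4 × 2 + 2 = 10 π electrons → 4(2)+2, aromatic.

The anion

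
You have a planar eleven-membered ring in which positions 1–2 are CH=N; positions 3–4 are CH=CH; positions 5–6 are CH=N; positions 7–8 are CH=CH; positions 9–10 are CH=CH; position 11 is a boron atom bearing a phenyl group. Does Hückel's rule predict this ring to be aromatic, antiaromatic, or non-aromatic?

Aromatic

Every ring atom contributes a p orbital perpendicular to the ring (each doubly-bonded ring atom is sp² with one p-orbital electron; each =N– nitrogen is pyridine-type (lone pair in the sp² plane, one electron in the p orbital); the boron has an empty p orbital), so the π system is cyclic and fully conjugated.
Adding the contributions, 5 × 2 = 10 from the double-bond units + 0 from the B(phenyl) atom = 10.
With 10 π electrons (n = 2), the Hückel 4n+2 condition holds.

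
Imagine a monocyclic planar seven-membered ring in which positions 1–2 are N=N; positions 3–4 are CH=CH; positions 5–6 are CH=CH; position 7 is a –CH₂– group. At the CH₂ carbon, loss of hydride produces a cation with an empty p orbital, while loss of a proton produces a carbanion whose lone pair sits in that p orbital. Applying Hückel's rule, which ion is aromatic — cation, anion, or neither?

In either ion the ring is fully conjugated: every atom, including the new sp² carbon, supplies a p orbital.
Cation: 3 × 2 + 0 = 6 π electrons → 4(1)+2, aromatic.
Anion: 3 × 2 + 2 = 8 π electrons → 4(2), antiaromatic.

The cation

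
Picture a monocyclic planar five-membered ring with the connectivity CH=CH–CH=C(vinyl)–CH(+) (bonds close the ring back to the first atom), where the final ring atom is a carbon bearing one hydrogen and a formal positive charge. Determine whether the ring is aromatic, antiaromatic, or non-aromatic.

Antiaromatic

Check conjugation: each doubly-bonded ring atom is sp² with one p-orbital electron; the carbocation has an empty p orbital — every position has a p orbital, so the cyclic π system is continuous.
Tallying contributions gives 2 × 2 = 4 from the double-bond units + 0 from the CH(+) atom = 4.
With 4 = 4·1 π electrons, Hückel's rule classifies the planar ring as antiaromatic.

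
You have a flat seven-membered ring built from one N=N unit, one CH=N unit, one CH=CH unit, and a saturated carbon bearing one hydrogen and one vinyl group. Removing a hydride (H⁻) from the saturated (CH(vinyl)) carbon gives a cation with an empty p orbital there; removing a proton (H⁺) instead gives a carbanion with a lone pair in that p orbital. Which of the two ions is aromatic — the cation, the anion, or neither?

The cation

In either ion the ring is fully conjugated: every atom, including the new sp² carbon, supplies a p orbital.
Cation: 3 × 2 + 0 = 6 π electrons → 4(1)+2, aromatic.
Anion: 3 × 2 + 2 = 8 π electrons → 4(2), antiaromatic.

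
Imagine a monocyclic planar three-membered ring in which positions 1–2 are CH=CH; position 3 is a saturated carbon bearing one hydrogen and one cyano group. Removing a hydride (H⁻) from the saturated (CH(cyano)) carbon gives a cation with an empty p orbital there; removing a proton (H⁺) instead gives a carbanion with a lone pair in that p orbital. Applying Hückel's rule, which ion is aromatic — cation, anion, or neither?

The cation

In either ion the ring is fully conjugated: every atom, including the new sp² carbon, supplies a p orbital.
Cation: 1 × 2 + 0 = 2 π electrons → 4(0)+2, aromatic.
Anion: 1 × 2 + 2 = 4 π electrons → 4(1), antiaromatic.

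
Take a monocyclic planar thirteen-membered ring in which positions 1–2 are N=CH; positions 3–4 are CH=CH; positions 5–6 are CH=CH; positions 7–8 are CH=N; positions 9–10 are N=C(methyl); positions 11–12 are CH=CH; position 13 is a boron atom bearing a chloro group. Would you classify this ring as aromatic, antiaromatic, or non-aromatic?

All ring atoms are sp² and supply a p orbital to the ring (the double-bond atoms are sp², each contributing one p electron; each sp² =N– keeps its lone pair in-plane and puts one electron into the π system; the boron has an empty p orbital); the conjugation is uninterrupted.
Tallying contributions gives 6 × 2 = 12 from the double-bond units + 0 from the B(chloro) atom = 12.
A 4n π count (12, n = 3) in a planar conjugated ring means antiaromatic.

Antiaromatic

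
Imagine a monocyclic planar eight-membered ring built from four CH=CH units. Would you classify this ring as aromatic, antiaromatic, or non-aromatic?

The p orbitals form a continuous loop: each doubly-bonded ring atom is sp² with one p-orbital electron. The ring is fully conjugated.
Counting π electrons: 4 × 2 = 8 from the 4 double-bond units.
8 is a 4n count (n = 2), so the planar conjugated ring is antiaromatic.
(This ring is cyclooctatetraene.)

Antiaromatic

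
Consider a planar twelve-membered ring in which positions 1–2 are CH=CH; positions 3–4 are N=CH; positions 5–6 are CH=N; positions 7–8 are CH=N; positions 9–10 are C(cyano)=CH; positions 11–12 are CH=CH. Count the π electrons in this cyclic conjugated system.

Every ring atom contributes a p orbital perpendicular to the ring (each doubly-bonded ring atom is sp² with one p-orbital electron; each sp² =N– keeps its lone pair in-plane and puts one electron into the π system), so the π system is cyclic and fully conjugated.
Tallying contributions gives 6 × 2 = 12 from the 6 double-bond units.

12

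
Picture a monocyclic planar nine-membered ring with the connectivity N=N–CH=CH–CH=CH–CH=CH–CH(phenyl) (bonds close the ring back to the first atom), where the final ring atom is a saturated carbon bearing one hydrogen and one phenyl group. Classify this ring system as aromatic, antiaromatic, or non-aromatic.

The CH(phenyl) position has four σ bonds — that saturated carbon is sp³ and has no p orbital in the ring π system — so the cyclic conjugation is interrupted.
Broken conjugation rules out both aromaticity and antiaromaticity.

Non-aromatic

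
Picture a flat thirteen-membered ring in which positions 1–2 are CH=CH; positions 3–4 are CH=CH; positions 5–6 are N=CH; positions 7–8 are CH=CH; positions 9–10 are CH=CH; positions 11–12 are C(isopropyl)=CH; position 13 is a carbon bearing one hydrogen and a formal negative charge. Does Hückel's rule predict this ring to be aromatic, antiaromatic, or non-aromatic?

Aromatic

Every ring atom contributes a p orbital perpendicular to the ring (the double-bond atoms are sp², each contributing one p electron; each sp² =N– keeps its lone pair in-plane and puts one electron into the π system; the carbanion's lone pair occupies the p orbital), so the π system is cyclic and fully conjugated.
π-electron count: 6 × 2 = 12 from the double-bond units + 2 from the CH(-) atom = 14.
Since 14 = 4·3 + 2, the ring meets the 4n+2 criterion.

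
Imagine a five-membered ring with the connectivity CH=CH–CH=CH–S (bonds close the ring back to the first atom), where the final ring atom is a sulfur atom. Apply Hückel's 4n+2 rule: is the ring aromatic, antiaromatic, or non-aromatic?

The p orbitals form a continuous loop: each doubly-bonded ring atom is sp² with one p-orbital electron; the sulfur donates one lone pair from its p orbital. The ring is fully conjugated.
π-electron count: 2 × 2 = 4 from the double-bond units + 2 from the S atom = 6.
That gives a 4n+2 count (6, n = 1).
This is thiophene.

Aromatic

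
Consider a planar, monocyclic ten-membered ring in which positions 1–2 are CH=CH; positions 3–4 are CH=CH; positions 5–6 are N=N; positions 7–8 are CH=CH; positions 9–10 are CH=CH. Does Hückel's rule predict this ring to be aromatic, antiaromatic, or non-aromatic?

The p orbitals form a continuous loop: each doubly-bonded ring atom is sp² with one p-orbital electron; the doubly-bonded nitrogens are pyridine-type — their lone pairs lie in the ring plane, leaving one electron in the p orbital. The ring is fully conjugated.
π-electron count: 5 × 2 = 10 from the 5 double-bond units.
Since 10 = 4·2 + 2, the ring meets the 4n+2 criterion.

Aromatic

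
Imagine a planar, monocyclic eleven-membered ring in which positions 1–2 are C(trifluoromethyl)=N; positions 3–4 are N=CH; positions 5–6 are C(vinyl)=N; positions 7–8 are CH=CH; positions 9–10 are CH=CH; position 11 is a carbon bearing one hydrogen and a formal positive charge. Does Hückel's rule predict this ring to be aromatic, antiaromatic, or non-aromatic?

All ring atoms are sp² and supply a p orbital to the ring (every atom in a ring double bond is sp² and brings one electron to the p orbital; each sp² =N– keeps its lone pair in-plane and puts one electron into the π system; the carbocation has an empty p orbital); the conjugation is uninterrupted.
Counting π electrons: 5 × 2 = 10 from the double-bond units + 0 from the CH(+) atom = 10.
That gives a 4n+2 count (10, n = 2).

Aromatic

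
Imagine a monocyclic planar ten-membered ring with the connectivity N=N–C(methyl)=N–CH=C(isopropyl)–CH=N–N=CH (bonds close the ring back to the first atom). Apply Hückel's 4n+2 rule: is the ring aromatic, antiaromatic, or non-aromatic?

Check conjugation: every atom in a ring double bond is sp² and brings one electron to the p orbital; each sp² =N– keeps its lone pair in-plane and puts one electron into the π system — every position has a p orbital, so the cyclic π system is continuous.
Adding the contributions, 5 × 2 = 10 from the 5 double-bond units.
That gives a 4n+2 count (10, n = 2).

Aromatic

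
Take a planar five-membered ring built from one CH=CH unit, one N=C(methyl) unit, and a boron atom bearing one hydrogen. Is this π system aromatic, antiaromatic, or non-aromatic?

Antiaromatic

The p orbitals form a continuous loop: each doubly-bonded ring atom is sp² with one p-orbital electron; each sp² =N– keeps its lone pair in-plane and puts one electron into the π system; the boron has an empty p orbital. The ring is fully conjugated.
Adding the contributions, 2 × 2 = 4 from the double-bond units + 0 from the BH atom = 4.
With 4 = 4·1 π electrons, Hückel's rule classifies the planar ring as antiaromatic.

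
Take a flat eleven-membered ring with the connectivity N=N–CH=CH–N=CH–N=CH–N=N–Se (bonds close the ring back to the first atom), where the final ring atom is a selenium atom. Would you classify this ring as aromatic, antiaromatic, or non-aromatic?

Antiaromatic

Check conjugation: the double-bond atoms are sp², each contributing one p electron; each =N– nitrogen is pyridine-type (lone pair in the sp² plane, one electron in the p orbital); the selenium donates one lone pair from its p orbital — every position has a p orbital, so the cyclic π system is continuous.
Adding the contributions, 5 × 2 = 10 from the double-bond units + 2 from the Se atom = 12.
With 12 = 4·3 π electrons, Hückel's rule classifies the planar ring as antiaromatic.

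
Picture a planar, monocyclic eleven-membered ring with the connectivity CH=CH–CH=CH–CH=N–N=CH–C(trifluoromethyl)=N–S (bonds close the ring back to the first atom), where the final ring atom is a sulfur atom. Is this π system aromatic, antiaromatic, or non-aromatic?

Antiaromatic

Every ring atom contributes a p orbital perpendicular to the ring (each doubly-bonded ring atom is sp² with one p-orbital electron; each sp² =N– keeps its lone pair in-plane and puts one electron into the π system; the sulfur donates one lone pair from its p orbital), so the π system is cyclic and fully conjugated.
Tallying contributions gives 5 × 2 = 10 from the double-bond units + 2 from the S atom = 12.
12 is a 4n count (n = 3), so the planar conjugated ring is antiaromatic.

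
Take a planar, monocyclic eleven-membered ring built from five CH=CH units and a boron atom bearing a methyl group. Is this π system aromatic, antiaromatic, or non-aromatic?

Aromatic

All ring atoms are sp² and supply a p orbital to the ring (each doubly-bonded ring atom is sp² with one p-orbital electron; the boron has an empty p orbital); the conjugation is uninterrupted.
π-electron count: 5 × 2 = 10 from the double-bond units + 0 from the B(methyl) atom = 10.
Since 10 = 4·2 + 2, the ring meets the 4n+2 criterion.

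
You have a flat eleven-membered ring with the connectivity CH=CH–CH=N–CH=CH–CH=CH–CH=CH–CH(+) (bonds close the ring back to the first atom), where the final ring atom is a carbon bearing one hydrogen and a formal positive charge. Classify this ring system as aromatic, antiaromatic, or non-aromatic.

Aromatic

All ring atoms are sp² and supply a p orbital to the ring (every atom in a ring double bond is sp² and brings one electron to the p orbital; each sp² =N– keeps its lone pair in-plane and puts one electron into the π system; the carbocation has an empty p orbital); the conjugation is uninterrupted.
Adding the contributions, 5 × 2 = 10 from the double-bond units + 0 from the CH(+) atom = 10.
10 = 4(2) + 2, which satisfies Hückel's 4n+2 rule.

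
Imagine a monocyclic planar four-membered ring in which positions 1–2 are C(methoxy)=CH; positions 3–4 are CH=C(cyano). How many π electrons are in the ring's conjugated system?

The p orbitals form a continuous loop: each doubly-bonded ring atom is sp² with one p-orbital electron. The ring is fully conjugated.
π-electron count: 2 × 2 = 4 from the 2 double-bond units.

4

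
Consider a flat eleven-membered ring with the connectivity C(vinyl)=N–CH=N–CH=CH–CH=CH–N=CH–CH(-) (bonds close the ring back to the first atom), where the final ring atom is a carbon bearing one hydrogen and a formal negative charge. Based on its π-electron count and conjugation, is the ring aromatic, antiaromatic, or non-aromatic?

Antiaromatic

All ring atoms are sp² and supply a p orbital to the ring (the double-bond atoms are sp², each contributing one p electron; the doubly-bonded nitrogens are pyridine-type — their lone pairs lie in the ring plane, leaving one electron in the p orbital; the carbanion's lone pair occupies the p orbital); the conjugation is uninterrupted.
π-electron count: 5 × 2 = 10 from the double-bond units + 2 from the CH(-) atom = 12.
12 = 4(3); a planar, fully conjugated 4n system is antiaromatic.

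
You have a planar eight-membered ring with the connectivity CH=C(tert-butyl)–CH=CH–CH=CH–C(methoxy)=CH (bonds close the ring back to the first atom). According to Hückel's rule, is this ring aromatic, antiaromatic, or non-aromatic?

Antiaromatic

Every ring atom contributes a p orbital perpendicular to the ring (every atom in a ring double bond is sp² and brings one electron to the p orbital), so the π system is cyclic and fully conjugated.
Counting π electrons: 4 × 2 = 8 from the 4 double-bond units.
A 4n π count (8, n = 2) in a planar conjugated ring means antiaromatic.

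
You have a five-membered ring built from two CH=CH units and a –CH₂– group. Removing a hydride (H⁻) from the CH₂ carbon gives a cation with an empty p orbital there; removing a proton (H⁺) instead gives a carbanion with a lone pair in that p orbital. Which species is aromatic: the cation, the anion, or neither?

Once that carbon is sp², every ring atom has a p orbital and both ions are fully conjugated.
Cation: 2 × 2 + 0 = 4 π electrons → 4(1), antiaromatic.
Anion: 2 × 2 + 2 = 6 π electrons → 4(1)+2, aromatic.

The anion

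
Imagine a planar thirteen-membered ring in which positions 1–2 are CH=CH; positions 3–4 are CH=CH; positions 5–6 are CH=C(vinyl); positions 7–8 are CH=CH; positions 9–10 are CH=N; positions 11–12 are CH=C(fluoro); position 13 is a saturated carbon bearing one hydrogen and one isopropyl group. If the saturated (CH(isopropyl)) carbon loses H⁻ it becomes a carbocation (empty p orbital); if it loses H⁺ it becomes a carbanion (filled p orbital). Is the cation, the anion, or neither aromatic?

The anion

Once that carbon is sp², every ring atom has a p orbital and both ions are fully conjugated.
Cation: 6 × 2 + 0 = 12 π electrons → 4(3), antiaromatic.
Anion: 6 × 2 + 2 = 14 π electrons → 4(3)+2, aromatic.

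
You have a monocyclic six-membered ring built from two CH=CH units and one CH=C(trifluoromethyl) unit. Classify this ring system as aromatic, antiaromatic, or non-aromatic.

Every ring atom contributes a p orbital perpendicular to the ring (every atom in a ring double bond is sp² and brings one electron to the p orbital), so the π system is cyclic and fully conjugated.
Adding the contributions, 3 × 2 = 6 from the 3 double-bond units.
With 6 π electrons (n = 1), the Hückel 4n+2 condition holds.

Aromatic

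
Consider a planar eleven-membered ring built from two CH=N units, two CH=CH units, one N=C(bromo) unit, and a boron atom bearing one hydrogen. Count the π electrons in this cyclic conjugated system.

All ring atoms are sp² and supply a p orbital to the ring (each doubly-bonded ring atom is sp² with one p-orbital electron; each =N– nitrogen is pyridine-type (lone pair in the sp² plane, one electron in the p orbital); the boron has an empty p orbital); the conjugation is uninterrupted.
Counting π electrons: 5 × 2 = 10 from the double-bond units + 0 from the BH atom = 10.

10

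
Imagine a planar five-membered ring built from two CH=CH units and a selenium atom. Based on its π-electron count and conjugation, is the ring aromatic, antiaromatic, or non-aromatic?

Aromatic

Every ring atom contributes a p orbital perpendicular to the ring (each doubly-bonded ring atom is sp² with one p-orbital electron; the selenium donates one lone pair from its p orbital), so the π system is cyclic and fully conjugated.
Tallying contributions gives 2 × 2 = 4 from the double-bond units + 2 from the Se atom = 6.
That gives a 4n+2 count (6, n = 1).
(This ring is selenophene.)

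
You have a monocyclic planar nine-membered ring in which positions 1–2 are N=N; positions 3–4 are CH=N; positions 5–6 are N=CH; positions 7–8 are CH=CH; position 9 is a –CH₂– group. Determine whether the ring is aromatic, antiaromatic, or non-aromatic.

Because the tetrahedral CH₂ carbon is sp³ and has no p orbital in the ring π system at the CH2 position, the π system cannot extend all the way around the ring.
A ring that is not fully conjugated cannot be aromatic or antiaromatic regardless of its π-electron count.

Non-aromatic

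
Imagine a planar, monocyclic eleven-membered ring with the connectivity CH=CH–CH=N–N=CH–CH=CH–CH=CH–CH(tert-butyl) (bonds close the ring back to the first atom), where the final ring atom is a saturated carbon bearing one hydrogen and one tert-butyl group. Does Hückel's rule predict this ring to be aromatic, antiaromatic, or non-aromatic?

Non-aromatic

The CH(tert-butyl) carbon is saturated: that saturated carbon is sp³ and has no p orbital in the ring π system. Conjugation is not continuous around the ring.
Broken conjugation rules out both aromaticity and antiaromaticity.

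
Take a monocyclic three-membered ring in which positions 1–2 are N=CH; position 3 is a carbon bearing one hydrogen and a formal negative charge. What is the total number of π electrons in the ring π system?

4

Every ring atom contributes a p orbital perpendicular to the ring (each doubly-bonded ring atom is sp² with one p-orbital electron; each =N– nitrogen is pyridine-type (lone pair in the sp² plane, one electron in the p orbital); the carbanion's lone pair occupies the p orbital), so the π system is cyclic and fully conjugated.
Adding the contributions, 1 × 2 = 2 from the double-bond unit + 2 from the CH(-) atom = 4.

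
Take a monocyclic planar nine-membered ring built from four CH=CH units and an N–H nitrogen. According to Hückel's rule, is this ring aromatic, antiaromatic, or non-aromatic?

Aromatic

Every ring atom contributes a p orbital perpendicular to the ring (each doubly-bonded ring atom is sp² with one p-orbital electron; the pyrrole-type nitrogen donates its lone pair from the p orbital), so the π system is cyclic and fully conjugated.
Adding the contributions, 4 × 2 = 8 from the double-bond units + 2 from the NH atom = 10.
Since 10 = 4·2 + 2, the ring meets the 4n+2 criterion.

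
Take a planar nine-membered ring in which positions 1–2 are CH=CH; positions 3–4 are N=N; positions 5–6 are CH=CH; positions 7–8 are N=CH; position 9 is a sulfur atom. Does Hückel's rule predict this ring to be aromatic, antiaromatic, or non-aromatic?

Every ring atom contributes a p orbital perpendicular to the ring (every atom in a ring double bond is sp² and brings one electron to the p orbital; the doubly-bonded nitrogens are pyridine-type — their lone pairs lie in the ring plane, leaving one electron in the p orbital; the sulfur donates one lone pair from its p orbital), so the π system is cyclic and fully conjugated.
Adding the contributions, 4 × 2 = 8 from the double-bond units + 2 from the S atom = 10.
10 = 4(2) + 2, which satisfies Hückel's 4n+2 rule.

Aromatic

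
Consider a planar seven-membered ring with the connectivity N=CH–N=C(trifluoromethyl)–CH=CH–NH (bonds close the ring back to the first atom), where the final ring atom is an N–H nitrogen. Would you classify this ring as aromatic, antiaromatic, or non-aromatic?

Check conjugation: every atom in a ring double bond is sp² and brings one electron to the p orbital; each sp² =N– keeps its lone pair in-plane and puts one electron into the π system; the pyrrole-type nitrogen donates its lone pair from the p orbital — every position has a p orbital, so the cyclic π system is continuous.
π-electron count: 3 × 2 = 6 from the double-bond units + 2 from the NH atom = 8.
8 is a 4n count (n = 2), so the planar conjugated ring is antiaromatic.

Antiaromatic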